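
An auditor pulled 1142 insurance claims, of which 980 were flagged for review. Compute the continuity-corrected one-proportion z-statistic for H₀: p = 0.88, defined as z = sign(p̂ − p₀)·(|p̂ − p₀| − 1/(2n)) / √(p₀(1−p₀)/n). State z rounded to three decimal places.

z = -2.227

Sample proportion p̂ = 980/1142 = 0.85814. p̂ − p₀ = -0.021856.
1/(2n) = 0.000438.
Corrected numerator: |-0.021856| − 0.000438 = 0.021418.
SE₀ = √(0.88·0.12/1142) = 0.009616.
z = (−)0.021418/0.009616 = -2.227.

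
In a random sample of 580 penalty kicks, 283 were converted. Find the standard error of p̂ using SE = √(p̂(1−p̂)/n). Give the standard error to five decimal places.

SE = 0.02076

The sample proportion is 283/580 = 0.48793.
p̂(1−p̂) = 0.249854.
Dividing by n and taking the root: √0.000430783 = 0.02076.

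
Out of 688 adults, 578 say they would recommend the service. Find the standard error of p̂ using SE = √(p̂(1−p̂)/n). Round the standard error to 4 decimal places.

p̂ = 578/688 = 0.84012.
p̂(1−p̂) = 0.134318.
Dividing by n and taking the root: √0.000195230 = 0.0140.

SE = 0.0140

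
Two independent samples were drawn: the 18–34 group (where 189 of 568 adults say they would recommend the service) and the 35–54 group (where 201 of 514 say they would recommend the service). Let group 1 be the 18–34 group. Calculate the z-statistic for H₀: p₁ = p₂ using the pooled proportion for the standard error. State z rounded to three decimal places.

z = -1.995

p̂₁ = 189/568 = 0.33275, p̂₂ = 201/514 = 0.39105.
Pooling: p̂ = 390/1082 = 0.36044.
SE = √[p̂(1−p̂)(1/n₁+1/n₂)] = √[0.36044·0.63956·(1/568+1/514)] ≈ 0.029229.
z = (p̂₁ − p̂₂)/SE = (0.33275 − 0.39105)/0.029229 = -0.05830/0.029229 = -1.995.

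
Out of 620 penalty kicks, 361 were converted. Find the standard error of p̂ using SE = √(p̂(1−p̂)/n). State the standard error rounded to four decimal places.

SE = 0.0198

The sample proportion is 361/620 = 0.58226.
p̂(1−p̂) = 0.243233.
Dividing by n and taking the root: √0.000392311 = 0.0198.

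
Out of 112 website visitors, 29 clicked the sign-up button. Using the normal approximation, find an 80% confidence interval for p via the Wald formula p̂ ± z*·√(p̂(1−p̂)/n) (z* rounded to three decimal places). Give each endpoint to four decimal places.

Sample proportion p̂ = 29/112 = 0.25893.
Standard error of p̂: √(0.191885/112) = √0.001713255 = 0.041391.
z* = 1.282 at the 80% level.
Margin = 1.282·0.041391 = 0.05306.
CI: 0.25893 ± 0.05306 = (0.2059, 0.3120).

(0.2059, 0.3120)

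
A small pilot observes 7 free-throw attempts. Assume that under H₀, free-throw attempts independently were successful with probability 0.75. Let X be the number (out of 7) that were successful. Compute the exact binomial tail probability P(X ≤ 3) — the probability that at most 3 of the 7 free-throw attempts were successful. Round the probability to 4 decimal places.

X is binomial with n = 7 and p = 0.75.
P(X ≤ 3) = C(7,0)·0.75^0·0.25^7 + C(7,1)·0.75^1·0.25^6 + C(7,2)·0.75^2·0.25^5 + C(7,3)·0.75^3·0.25^4.
= 0.000061 + 0.001282 + 0.011536 + 0.057678 = 0.0706.

P = 0.0706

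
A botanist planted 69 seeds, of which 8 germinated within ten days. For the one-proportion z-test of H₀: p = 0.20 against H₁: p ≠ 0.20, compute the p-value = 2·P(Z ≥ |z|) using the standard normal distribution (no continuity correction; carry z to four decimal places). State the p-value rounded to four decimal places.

With x = 8 successes in n = 69, p̂ = 0.11594.
Null standard error: √(0.20·0.80/69) = √0.002318841 = 0.048154.
Test statistic (full precision, shown to 4 dp): z = (8/69 − 0.20)/SE₀ ≈ -1.7456.
p-value = 2·P(Z ≥ |z|) with z = -1.7456 → 0.0809.

p-value = 0.0809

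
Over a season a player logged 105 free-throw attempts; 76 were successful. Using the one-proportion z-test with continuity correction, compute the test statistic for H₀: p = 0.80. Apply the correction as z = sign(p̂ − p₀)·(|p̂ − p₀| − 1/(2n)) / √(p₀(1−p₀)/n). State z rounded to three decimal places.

p̂ = 76/105 = 0.72381. p̂ − p₀ = -0.076190.
1/(2n) = 0.004762.
Corrected numerator: |-0.076190| − 0.004762 = 0.071428.
SE₀ = √(0.80·0.20/105) = 0.039036.
z = −0.071428/0.039036 = -1.830.

z = -1.830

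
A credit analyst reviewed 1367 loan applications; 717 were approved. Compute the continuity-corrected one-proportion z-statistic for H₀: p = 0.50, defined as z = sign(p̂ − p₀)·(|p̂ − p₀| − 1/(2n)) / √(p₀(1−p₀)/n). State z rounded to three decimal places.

z = 1.785

With x = 717 successes in n = 1367, p̂ = 0.52451. p̂ − p₀ = 0.024506.
Continuity correction 1/(2n) = 1/2734 = 0.000366.
Corrected numerator: |0.024506| − 0.000366 = 0.024140.
SE₀ = √(0.50·0.50/1367) = 0.013523.
z = (+)0.024140/0.013523 = 1.785.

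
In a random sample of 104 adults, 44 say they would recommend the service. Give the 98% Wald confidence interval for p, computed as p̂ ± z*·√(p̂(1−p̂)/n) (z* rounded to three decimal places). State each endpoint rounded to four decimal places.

Sample proportion p̂ = 44/104 = 0.42308.
SE = √(p̂(1−p̂)/n) = √(0.244083/104) = 0.048445.
The 98% critical value is z* = 2.326.
Margin of error: 2.326 × 0.048445 = 0.11268.
Interval: 0.42308 ± 0.11268 → (0.3104, 0.5358).

(0.3104, 0.5358)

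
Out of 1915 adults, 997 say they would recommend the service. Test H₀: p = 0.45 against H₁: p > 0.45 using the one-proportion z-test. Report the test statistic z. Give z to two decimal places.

z = 6.21

With x = 997 successes in n = 1915, p̂ = 0.52063.
Null standard error: √(0.45·0.55/1915) = √0.000129243 = 0.011369.
Test statistic: z = 0.07063/0.011369 = 6.21.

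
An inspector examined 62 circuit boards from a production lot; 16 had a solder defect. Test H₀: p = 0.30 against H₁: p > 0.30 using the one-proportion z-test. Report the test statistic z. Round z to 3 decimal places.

p̂ = 16/62 = 0.25806.
SE₀ = √(0.30·0.70/62) = 0.058199.
Test statistic: z = -0.04194/0.058199 = -0.721.

z = -0.721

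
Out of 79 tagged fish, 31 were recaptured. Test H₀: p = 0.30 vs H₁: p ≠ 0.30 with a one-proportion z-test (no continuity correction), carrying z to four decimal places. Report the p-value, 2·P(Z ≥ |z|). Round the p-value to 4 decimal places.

p-value = 0.0731

p̂ = 31/79 = 0.39241.
Under H₀, SE = √(p₀(1−p₀)/n) = √(0.30·0.70/79) = √0.002658228 = 0.051558.
z = (p̂ − p₀)/SE = (31/79 − 0.30)/0.051558 ≈ 1.7923.
From the standard normal, 2·P(Z ≥ |z|) = 0.0731.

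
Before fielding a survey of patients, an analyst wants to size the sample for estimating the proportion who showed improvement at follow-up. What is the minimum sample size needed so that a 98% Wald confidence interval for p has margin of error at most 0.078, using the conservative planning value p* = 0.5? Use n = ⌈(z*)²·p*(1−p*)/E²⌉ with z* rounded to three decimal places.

n = 223

The 98% critical value is z* = 2.326.
p*(1−p*) = 0.2500.
(z*)²·p*(1−p*)/E² = 5.410276·0.2500/0.006084 = 222.316.
⌈222.316⌉ = 223.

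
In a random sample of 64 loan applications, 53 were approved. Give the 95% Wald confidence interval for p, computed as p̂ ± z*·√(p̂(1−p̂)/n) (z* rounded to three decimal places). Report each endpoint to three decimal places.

(0.736, 0.921)

With x = 53 successes in n = 64, p̂ = 0.82812.
SE(p̂) = √(0.82812·0.17188/64) = 0.047159.
For 95% confidence, z* = 1.960.
Margin of error: 1.960 × 0.047159 = 0.09243.
So the interval runs from 0.736 to 0.921.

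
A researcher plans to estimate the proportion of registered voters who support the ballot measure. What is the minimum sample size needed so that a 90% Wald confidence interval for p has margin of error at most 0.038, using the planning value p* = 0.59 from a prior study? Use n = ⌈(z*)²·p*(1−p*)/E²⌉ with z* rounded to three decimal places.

For 90% confidence, z* = 1.645.
p*(1−p*) = 0.59·0.41 = 0.2419.
Required n before rounding: 2.706025 × 0.2419 / 0.038² = 453.315.
⌈453.315⌉ = 454.

n = 454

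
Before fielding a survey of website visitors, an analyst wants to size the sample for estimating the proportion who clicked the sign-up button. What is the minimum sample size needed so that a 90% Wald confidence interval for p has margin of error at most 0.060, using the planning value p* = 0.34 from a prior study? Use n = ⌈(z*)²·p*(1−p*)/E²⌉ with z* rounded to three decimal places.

The 90% critical value is z* = 1.645.
p*(1−p*) = 0.34·0.66 = 0.2244.
(z*)²·p*(1−p*)/E² = 2.706025·0.2244/0.003600 = 168.676.
⌈168.676⌉ = 169.

n = 169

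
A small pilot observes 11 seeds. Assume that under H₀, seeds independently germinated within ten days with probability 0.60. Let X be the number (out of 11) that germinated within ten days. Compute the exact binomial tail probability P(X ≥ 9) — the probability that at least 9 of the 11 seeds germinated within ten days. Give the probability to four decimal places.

X is binomial with n = 11 and p = 0.60.
P(X ≥ 9) = C(11,9)·0.60^9·0.40^2 + C(11,10)·0.60^10·0.40^1 + C(11,11)·0.60^11·0.40^0.
= 0.088684 + 0.026605 + 0.003628 = 0.1189.

P = 0.1189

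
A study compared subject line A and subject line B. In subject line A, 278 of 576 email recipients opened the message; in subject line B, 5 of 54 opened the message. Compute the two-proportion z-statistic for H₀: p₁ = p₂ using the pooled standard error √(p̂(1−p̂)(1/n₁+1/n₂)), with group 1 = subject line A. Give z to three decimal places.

p̂₁ = 278/576 = 0.48264, p̂₂ = 5/54 = 0.09259.
Pooled p̂ = (278+5)/(576+54) = 283/630 = 0.44921.
SE = √[p̂(1−p̂)(1/n₁+1/n₂)] = √[0.44921·0.55079·(1/576+1/54)] ≈ 0.070791.
z = 0.39005/0.070791 = 5.510.

z = 5.510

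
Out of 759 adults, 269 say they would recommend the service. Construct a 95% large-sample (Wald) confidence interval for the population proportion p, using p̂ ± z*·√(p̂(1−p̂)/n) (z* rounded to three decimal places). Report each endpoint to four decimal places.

(0.3204, 0.3884)

The sample proportion is 269/759 = 0.35441.
Standard error of p̂: √(0.228805/759) = √0.000301455 = 0.017362.
For 95% confidence, z* = 1.960.
Margin = 1.960·0.017362 = 0.03403.
CI: 0.35441 ± 0.03403 = (0.3204, 0.3884).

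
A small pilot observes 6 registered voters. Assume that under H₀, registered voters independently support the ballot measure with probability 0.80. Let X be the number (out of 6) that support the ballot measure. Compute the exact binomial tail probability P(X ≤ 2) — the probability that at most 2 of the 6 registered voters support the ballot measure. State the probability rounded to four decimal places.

X is binomial with n = 6 and p = 0.80.
P(X ≤ 2) = C(6,0)·0.80^0·0.20^6 + C(6,1)·0.80^1·0.20^5 + C(6,2)·0.80^2·0.20^4.
= 0.000064 + 0.001536 + 0.015360 = 0.0170.

P = 0.0170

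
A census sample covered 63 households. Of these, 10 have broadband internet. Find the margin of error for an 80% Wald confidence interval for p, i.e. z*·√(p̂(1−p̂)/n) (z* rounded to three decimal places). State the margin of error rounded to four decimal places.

ME = 0.0590

With x = 10 successes in n = 63, p̂ = 0.15873.
SE(p̂) = √(0.15873·0.84127/63) = 0.046039.
The 80% critical value is z* = 1.282.
ME = 1.282·0.046039 = 0.0590.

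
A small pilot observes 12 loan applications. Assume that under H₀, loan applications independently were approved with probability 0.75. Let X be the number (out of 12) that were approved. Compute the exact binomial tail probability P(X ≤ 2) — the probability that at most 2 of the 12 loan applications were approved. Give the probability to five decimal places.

X ~ Binomial(n=12, p=0.75).
P(X ≤ 2) = C(12,0)·0.75^0·0.25^12 + C(12,1)·0.75^1·0.25^11 + C(12,2)·0.75^2·0.25^10.
= 0.000000 + 0.000002 + 0.000035 = 0.00004.

P = 0.00004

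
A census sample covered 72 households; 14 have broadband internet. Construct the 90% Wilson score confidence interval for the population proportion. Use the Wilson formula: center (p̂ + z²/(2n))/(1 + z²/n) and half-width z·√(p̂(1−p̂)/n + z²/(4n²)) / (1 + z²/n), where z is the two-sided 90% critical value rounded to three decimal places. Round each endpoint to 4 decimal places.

p̂ = 14/72 = 0.19444; z = 1.645, so z² = 2.706025.
Denominator 1 + z²/n = 1 + 2.706025/72 = 1.037584.
Center = (0.19444 + 0.018792)/1.037584 = 0.20551.
Radicand: p̂(1−p̂)/n + z²/(4n²) = 0.002175497 + 0.000130499 = 0.002305996.
Half-width = 1.645·√0.002305996/1.037584 = 0.07613.
So the interval runs from 0.1294 to 0.2816.

(0.1294, 0.2816)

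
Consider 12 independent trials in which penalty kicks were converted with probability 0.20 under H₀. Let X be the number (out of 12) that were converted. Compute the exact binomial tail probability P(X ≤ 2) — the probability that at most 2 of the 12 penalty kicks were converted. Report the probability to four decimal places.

X ~ Binomial(n=12, p=0.20).
P(X ≤ 2) = C(12,0)·0.20^0·0.80^12 + C(12,1)·0.20^1·0.80^11 + C(12,2)·0.20^2·0.80^10.
= 0.068719 + 0.206158 + 0.283468 = 0.5583.

P = 0.5583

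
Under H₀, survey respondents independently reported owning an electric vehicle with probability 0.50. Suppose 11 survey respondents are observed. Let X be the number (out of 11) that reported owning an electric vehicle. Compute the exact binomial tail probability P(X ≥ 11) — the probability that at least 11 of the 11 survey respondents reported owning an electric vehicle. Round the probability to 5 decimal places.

X is binomial with n = 11 and p = 0.50.
P(X ≥ 11) = C(11,11)·0.50^11·0.50^0.
= 0.000488 = 0.00049.

P = 0.00049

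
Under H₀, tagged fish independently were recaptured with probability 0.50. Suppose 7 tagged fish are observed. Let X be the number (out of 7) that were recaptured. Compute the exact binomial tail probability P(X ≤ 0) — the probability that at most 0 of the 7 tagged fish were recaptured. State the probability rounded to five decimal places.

X ~ Binomial(n=7, p=0.50).
P(X ≤ 0) = C(7,0)·0.50^0·0.50^7.
= 0.007812 = 0.00781.

P = 0.00781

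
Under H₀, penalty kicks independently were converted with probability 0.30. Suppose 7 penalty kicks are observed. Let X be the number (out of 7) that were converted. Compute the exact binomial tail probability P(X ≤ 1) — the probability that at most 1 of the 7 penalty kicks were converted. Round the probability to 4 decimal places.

X ~ Binomial(n=7, p=0.30).
P(X ≤ 1) = C(7,0)·0.30^0·0.70^7 + C(7,1)·0.30^1·0.70^6.
= 0.082354 + 0.247063 = 0.3294.

P = 0.3294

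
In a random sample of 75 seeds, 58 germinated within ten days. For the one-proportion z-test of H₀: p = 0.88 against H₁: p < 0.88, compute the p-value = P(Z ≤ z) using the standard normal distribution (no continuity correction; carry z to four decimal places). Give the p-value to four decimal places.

Sample proportion p̂ = 58/75 = 0.77333.
Under H₀, SE = √(p₀(1−p₀)/n) = √(0.88·0.12/75) = √0.001408000 = 0.037523.
z = (p̂ − p₀)/SE = (58/75 − 0.88)/0.037523 ≈ -2.8427.
From the standard normal, P(Z ≤ z) = 0.0022.

p-value = 0.0022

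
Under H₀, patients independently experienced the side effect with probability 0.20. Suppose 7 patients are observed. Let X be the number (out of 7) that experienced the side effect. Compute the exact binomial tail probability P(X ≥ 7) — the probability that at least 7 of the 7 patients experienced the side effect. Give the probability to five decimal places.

P = 0.00001

X is binomial with n = 7 and p = 0.20.
P(X ≥ 7) = C(7,7)·0.20^7·0.80^0.
= 0.000013 = 0.00001.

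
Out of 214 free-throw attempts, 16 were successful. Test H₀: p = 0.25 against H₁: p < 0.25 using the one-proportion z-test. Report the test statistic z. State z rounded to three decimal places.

The sample proportion is 16/214 = 0.07477.
Under H₀, SE = √(p₀(1−p₀)/n) = √(0.25·0.75/214) = √0.000876168 = 0.029600.
Test statistic: z = -0.17523/0.029600 = -5.920.

z = -5.920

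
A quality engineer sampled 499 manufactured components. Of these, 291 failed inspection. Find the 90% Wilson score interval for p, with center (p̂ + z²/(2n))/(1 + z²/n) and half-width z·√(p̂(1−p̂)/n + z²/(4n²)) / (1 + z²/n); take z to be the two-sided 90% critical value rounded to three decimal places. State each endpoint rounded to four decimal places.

(0.5465, 0.6189)

p̂ = 291/499 = 0.58317; z = 1.645, so z² = 2.706025.
Denominator 1 + z²/n = 1 + 2.706025/499 = 1.005423.
Adjusted center: (0.58317 + z²/(2n))/1.005423 = 0.58272.
Radicand: p̂(1−p̂)/n + z²/(4n²) = 0.000487141 + 0.000002717 = 0.000489858.
Half-width = z·√(radicand)/denom = 1.645·0.022133/1.005423 = 0.03621.
CI: 0.58272 ± 0.03621 = (0.5465, 0.6189).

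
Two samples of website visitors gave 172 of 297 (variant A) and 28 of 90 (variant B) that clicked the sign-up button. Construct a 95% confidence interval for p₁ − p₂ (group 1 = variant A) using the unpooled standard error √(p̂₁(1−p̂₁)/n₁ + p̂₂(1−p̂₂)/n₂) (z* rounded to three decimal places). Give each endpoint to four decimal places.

(0.1571, 0.3789)

p̂₁ = 0.57912, p̂₂ = 0.31111, so the observed difference is 0.26801.
Unpooled SE = √(p̂₁(1−p̂₁)/n₁ + p̂₂(1−p̂₂)/n₂) = √(0.000820671 + 0.002381344) = 0.056586.
The 95% critical value is z* = 1.960. Margin = 1.960·0.056586 = 0.11091.
Interval: 0.26801 ± 0.11091 → (0.1571, 0.3789).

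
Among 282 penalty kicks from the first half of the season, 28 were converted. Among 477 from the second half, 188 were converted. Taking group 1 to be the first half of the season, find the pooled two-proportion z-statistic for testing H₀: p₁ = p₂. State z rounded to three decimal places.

p̂₁ = 28/282 = 0.09929, p̂₂ = 188/477 = 0.39413.
Pooling: p̂ = 216/759 = 0.28458.
SE = √[p̂(1−p̂)(1/n₁+1/n₂)] = √[0.28458·0.71542·(1/282+1/477)] ≈ 0.033894.
z = -0.29484/0.033894 = -8.699.

z = -8.699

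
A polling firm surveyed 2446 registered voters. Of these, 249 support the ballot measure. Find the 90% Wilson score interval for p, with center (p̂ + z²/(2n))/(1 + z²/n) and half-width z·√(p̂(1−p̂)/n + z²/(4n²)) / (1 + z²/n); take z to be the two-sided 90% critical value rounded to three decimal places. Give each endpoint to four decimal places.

(0.0922, 0.1123)

p̂ = 249/2446 = 0.10180; z = 1.645, so z² = 2.706025.
Denominator 1 + z²/n = 1 + 2.706025/2446 = 1.001106.
Center = (0.10180 + 0.000553)/1.001106 = 0.10224.
Radicand: p̂(1−p̂)/n + z²/(4n²) = 0.000037382 + 0.000000113 = 0.000037495.
Half-width = z·√(radicand)/denom = 1.645·0.006123/1.001106 = 0.01006.
CI: 0.10224 ± 0.01006 = (0.0922, 0.1123).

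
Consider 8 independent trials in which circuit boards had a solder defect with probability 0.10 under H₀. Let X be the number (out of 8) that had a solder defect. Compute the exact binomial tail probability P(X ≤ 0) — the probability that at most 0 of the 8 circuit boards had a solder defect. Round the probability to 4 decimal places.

P = 0.4305

X is binomial with n = 8 and p = 0.10.
P(X ≤ 0) = C(8,0)·0.10^0·0.90^8.
= 0.430467 = 0.4305.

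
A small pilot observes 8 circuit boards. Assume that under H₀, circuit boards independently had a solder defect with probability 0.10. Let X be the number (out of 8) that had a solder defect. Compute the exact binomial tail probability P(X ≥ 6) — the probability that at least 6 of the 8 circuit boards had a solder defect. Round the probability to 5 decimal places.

P = 0.00002

X is binomial with n = 8 and p = 0.10.
P(X ≥ 6) = C(8,6)·0.10^6·0.90^2 + C(8,7)·0.10^7·0.90^1 + C(8,8)·0.10^8·0.90^0.
= 0.000023 + 0.000001 + 0.000000 = 0.00002.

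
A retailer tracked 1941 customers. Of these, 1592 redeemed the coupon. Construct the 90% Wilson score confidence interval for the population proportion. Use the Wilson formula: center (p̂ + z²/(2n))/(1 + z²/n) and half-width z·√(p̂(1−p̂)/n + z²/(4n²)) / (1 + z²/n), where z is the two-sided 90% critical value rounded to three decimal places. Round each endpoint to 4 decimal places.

(0.8054, 0.8341)

p̂ = 1592/1941 = 0.82020; z = 1.645, so z² = 2.706025.
Denominator 1 + z²/n = 1 + 2.706025/1941 = 1.001394.
Center = (0.82020 + 0.000697)/1.001394 = 0.81975.
Radicand: p̂(1−p̂)/n + z²/(4n²) = 0.000075979 + 0.000000180 = 0.000076159.
Half-width = 1.645·√0.000076159/1.001394 = 0.01434.
Interval: 0.81975 ± 0.01434 → (0.8054, 0.8341).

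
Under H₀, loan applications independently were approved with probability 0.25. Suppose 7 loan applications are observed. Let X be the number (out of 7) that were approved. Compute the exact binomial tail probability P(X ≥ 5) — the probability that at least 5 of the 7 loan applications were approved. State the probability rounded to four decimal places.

P = 0.0129

X is binomial with n = 7 and p = 0.25.
P(X ≥ 5) = C(7,5)·0.25^5·0.75^2 + C(7,6)·0.25^6·0.75^1 + C(7,7)·0.25^7·0.75^0.
= 0.011536 + 0.001282 + 0.000061 = 0.0129.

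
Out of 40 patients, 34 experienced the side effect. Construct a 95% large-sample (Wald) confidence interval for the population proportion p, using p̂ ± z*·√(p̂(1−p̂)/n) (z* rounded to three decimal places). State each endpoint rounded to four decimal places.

p̂ = 34/40 = 0.85000.
SE = √(p̂(1−p̂)/n) = √(0.127500/40) = 0.056458.
For 95% confidence, z* = 1.960.
Margin of error: 1.960 × 0.056458 = 0.11066.
So the interval runs from 0.7393 to 0.9607.

(0.7393, 0.9607)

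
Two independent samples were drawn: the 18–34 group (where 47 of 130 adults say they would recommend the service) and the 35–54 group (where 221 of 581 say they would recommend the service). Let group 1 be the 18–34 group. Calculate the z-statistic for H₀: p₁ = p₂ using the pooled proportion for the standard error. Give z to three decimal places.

z = -0.401

p̂₁ = 47/130 = 0.36154, p̂₂ = 221/581 = 0.38038.
Pooling: p̂ = 268/711 = 0.37693.
SE = √[p̂(1−p̂)(1/n₁+1/n₂)] = √[0.37693·0.62307·(1/130+1/581)] ≈ 0.047019.
z = (p̂₁ − p̂₂)/SE = (0.36154 − 0.38038)/0.047019 = -0.01884/0.047019 = -0.401.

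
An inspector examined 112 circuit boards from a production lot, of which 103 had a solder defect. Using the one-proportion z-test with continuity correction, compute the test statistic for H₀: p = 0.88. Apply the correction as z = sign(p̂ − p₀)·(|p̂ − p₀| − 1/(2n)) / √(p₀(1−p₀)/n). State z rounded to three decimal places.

z = 1.146

p̂ = 103/112 = 0.91964. p̂ − p₀ = 0.039643.
1/(2n) = 0.004464.
Corrected numerator: |0.039643| − 0.004464 = 0.035179.
Under H₀, SE = √(p₀(1−p₀)/n) = √(0.88·0.12/112) = √0.000942857 = 0.030706.
z = +0.035179/0.030706 = 1.146.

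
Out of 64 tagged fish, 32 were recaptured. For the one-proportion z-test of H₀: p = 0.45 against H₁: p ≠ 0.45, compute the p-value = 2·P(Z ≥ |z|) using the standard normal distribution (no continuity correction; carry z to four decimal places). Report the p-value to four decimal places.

p̂ = 32/64 = 0.50000.
Null standard error: √(0.45·0.55/64) = √0.003867188 = 0.062187.
z = (p̂ − p₀)/SE = (32/64 − 0.45)/0.062187 ≈ 0.8040.
p-value = 2·P(Z ≥ |z|) with z = 0.8040 → 0.4214.

p-value = 0.4214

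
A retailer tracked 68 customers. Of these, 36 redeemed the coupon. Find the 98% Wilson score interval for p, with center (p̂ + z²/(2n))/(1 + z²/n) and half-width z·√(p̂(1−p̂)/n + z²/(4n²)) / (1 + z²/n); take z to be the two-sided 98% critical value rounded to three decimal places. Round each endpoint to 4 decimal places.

(0.3917, 0.6628)

Here p̂ = 36/68 = 0.52941 and z = 2.326 (z² = 5.410276).
1 + z²/n = 1.079563.
Center = (0.52941 + 0.039781)/1.079563 = 0.52724.
Radicand: p̂(1−p̂)/n + z²/(4n²) = 0.003663749 + 0.000292511 = 0.003956260.
Half-width = z·√(radicand)/denom = 2.326·0.062899/1.079563 = 0.13552.
So the interval runs from 0.3917 to 0.6628.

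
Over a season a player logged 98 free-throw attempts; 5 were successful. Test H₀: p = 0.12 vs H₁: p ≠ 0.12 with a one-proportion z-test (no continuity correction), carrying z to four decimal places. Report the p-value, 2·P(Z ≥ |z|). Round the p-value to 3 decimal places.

With x = 5 successes in n = 98, p̂ = 0.05102.
Under H₀, SE = √(p₀(1−p₀)/n) = √(0.12·0.88/98) = √0.001077551 = 0.032826.
z = (p̂ − p₀)/SE = (5/98 − 0.12)/0.032826 ≈ -2.1014.
From the standard normal, 2·P(Z ≥ |z|) = 0.036.

p-value = 0.036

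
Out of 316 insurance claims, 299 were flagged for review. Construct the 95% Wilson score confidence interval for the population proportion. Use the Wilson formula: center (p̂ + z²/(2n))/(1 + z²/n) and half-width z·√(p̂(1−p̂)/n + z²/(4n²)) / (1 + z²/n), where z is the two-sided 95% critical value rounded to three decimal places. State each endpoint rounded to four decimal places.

p̂ = 299/316 = 0.94620; z = 1.960, so z² = 3.841600.
Denominator 1 + z²/n = 1 + 3.841600/316 = 1.012157.
Center = (0.94620 + 0.006078)/1.012157 = 0.94084.
Radicand: p̂(1−p̂)/n + z²/(4n²) = 0.000161086 + 0.000009618 = 0.000170704.
Half-width = z·√(radicand)/denom = 1.960·0.013065/1.012157 = 0.02530.
So the interval runs from 0.9155 to 0.9661.

(0.9155, 0.9661)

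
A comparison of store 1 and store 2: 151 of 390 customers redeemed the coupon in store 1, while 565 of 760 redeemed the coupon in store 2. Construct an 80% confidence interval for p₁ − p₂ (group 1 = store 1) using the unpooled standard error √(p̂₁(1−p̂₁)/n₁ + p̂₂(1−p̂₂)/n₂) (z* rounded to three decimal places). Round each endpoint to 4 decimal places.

(-0.3938, -0.3187)

p̂₁ = 151/390 = 0.38718, p̂₂ = 565/760 = 0.74342; p̂₁ − p̂₂ = -0.35624.
SE = √(0.000608389 + 0.000250982) = √0.000859371 = 0.029315.
The 80% critical value is z* = 1.282. Margin = 1.282·0.029315 = 0.03758.
CI: -0.35624 ± 0.03758 = (-0.3938, -0.3187).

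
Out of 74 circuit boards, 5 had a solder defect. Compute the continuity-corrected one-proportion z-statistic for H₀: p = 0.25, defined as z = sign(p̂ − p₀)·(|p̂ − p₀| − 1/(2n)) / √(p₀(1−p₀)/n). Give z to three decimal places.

With x = 5 successes in n = 74, p̂ = 0.06757. p̂ − p₀ = -0.182432.
Continuity correction 1/(2n) = 1/148 = 0.006757.
Corrected numerator: |-0.182432| − 0.006757 = 0.175675.
Null standard error: √(0.25·0.75/74) = √0.002533784 = 0.050337.
z = (−)0.175675/0.050337 = -3.490.

z = -3.490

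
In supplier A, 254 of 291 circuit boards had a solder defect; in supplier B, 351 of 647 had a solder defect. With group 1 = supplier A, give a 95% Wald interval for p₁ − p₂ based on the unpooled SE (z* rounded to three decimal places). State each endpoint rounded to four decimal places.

(0.2761, 0.3846)

p̂₁ = 0.87285, p̂₂ = 0.54250, so the observed difference is 0.33035.
SE = √(0.000381379 + 0.000383607) = √0.000764986 = 0.027658.
The 95% critical value is z* = 1.960. Margin of error = 0.05421.
Interval: 0.33035 ± 0.05421 → (0.2761, 0.3846).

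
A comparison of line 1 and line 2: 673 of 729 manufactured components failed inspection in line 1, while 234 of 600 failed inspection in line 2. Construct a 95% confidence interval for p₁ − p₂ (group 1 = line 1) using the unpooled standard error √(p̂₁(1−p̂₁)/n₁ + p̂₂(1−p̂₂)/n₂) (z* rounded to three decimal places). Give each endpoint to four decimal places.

p̂₁ = 0.92318, p̂₂ = 0.39000, so the observed difference is 0.53318.
Unpooled SE = √(p̂₁(1−p̂₁)/n₁ + p̂₂(1−p̂₂)/n₂) = √(0.000097279 + 0.000396500) = 0.022221.
z* = 1.960 at the 95% level. Margin of error = 0.04355.
Interval: 0.53318 ± 0.04355 → (0.4896, 0.5767).

(0.4896, 0.5767)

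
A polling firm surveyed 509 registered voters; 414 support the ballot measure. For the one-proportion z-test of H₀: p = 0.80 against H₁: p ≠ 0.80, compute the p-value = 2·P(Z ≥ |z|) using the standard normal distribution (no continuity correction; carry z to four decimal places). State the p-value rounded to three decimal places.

The sample proportion is 414/509 = 0.81336.
Null standard error: √(0.80·0.20/509) = √0.000314342 = 0.017730.
z = (p̂ − p₀)/SE = (414/509 − 0.80)/0.017730 ≈ 0.7535.
From the standard normal, 2·P(Z ≥ |z|) = 0.451.

p-value = 0.451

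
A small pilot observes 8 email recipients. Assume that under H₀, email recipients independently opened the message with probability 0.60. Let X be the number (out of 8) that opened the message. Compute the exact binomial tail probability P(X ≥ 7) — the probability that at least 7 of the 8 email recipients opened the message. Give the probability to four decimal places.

X is binomial with n = 8 and p = 0.60.
P(X ≥ 7) = C(8,7)·0.60^7·0.40^1 + C(8,8)·0.60^8·0.40^0.
= 0.089580 + 0.016796 = 0.1064.

P = 0.1064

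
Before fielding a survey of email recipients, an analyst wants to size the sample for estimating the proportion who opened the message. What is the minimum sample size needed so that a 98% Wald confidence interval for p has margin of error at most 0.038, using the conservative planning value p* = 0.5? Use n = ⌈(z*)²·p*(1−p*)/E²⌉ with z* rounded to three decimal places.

n = 937

For 98% confidence, z* = 2.326.
p*(1−p*) = 0.2500.
(z*)²·p*(1−p*)/E² = 5.410276·0.2500/0.001444 = 936.682.
Rounding up, n = 937.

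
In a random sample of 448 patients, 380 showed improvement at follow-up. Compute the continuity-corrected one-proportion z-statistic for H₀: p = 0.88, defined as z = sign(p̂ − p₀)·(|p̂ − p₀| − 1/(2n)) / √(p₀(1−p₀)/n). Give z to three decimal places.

z = -1.998

With x = 380 successes in n = 448, p̂ = 0.84821. p̂ − p₀ = -0.031786.
1/(2n) = 0.001116.
Corrected numerator: |-0.031786| − 0.001116 = 0.030670.
Under H₀, SE = √(p₀(1−p₀)/n) = √(0.88·0.12/448) = √0.000235714 = 0.015353.
z = (−)0.030670/0.015353 = -1.998.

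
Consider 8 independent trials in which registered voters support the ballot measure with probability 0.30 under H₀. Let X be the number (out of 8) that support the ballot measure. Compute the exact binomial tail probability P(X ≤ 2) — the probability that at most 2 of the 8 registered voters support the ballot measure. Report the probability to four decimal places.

P = 0.5518

X is binomial with n = 8 and p = 0.30.
P(X ≤ 2) = C(8,0)·0.30^0·0.70^8 + C(8,1)·0.30^1·0.70^7 + C(8,2)·0.30^2·0.70^6.
= 0.057648 + 0.197650 + 0.296475 = 0.5518.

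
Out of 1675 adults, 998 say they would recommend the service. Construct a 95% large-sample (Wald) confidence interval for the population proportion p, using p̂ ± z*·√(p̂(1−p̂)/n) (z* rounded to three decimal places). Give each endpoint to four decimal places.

(0.5723, 0.6193)

Sample proportion p̂ = 998/1675 = 0.59582.
SE = √(p̂(1−p̂)/n) = √(0.240818/1675) = 0.011991.
z* = 1.960 at the 95% level.
Margin = 1.960·0.011991 = 0.02350.
So the interval runs from 0.5723 to 0.6193.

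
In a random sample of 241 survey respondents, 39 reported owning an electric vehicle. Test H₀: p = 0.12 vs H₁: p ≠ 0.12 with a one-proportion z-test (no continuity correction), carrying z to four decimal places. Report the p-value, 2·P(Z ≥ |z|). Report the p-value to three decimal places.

p-value = 0.046

p̂ = 39/241 = 0.16183.
SE₀ = √(0.12·0.88/241) = 0.020933.
Test statistic (full precision, shown to 4 dp): z = (39/241 − 0.12)/SE₀ ≈ 1.9981.
p-value = 2·P(Z ≥ |z|) with z = 1.9981 → 0.046.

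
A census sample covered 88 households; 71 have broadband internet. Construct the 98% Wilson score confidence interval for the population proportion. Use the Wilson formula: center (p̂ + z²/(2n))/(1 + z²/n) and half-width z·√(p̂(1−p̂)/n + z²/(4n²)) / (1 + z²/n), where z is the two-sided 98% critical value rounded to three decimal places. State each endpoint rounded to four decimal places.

Here p̂ = 71/88 = 0.80682 and z = 2.326 (z² = 5.410276).
Denominator 1 + z²/n = 1 + 5.410276/88 = 1.061480.
Adjusted center: (0.80682 + z²/(2n))/1.061480 = 0.78905.
Radicand: p̂(1−p̂)/n + z²/(4n²) = 0.001771166 + 0.000174660 = 0.001945826.
Half-width = 2.326·√0.001945826/1.061480 = 0.09666.
Interval: 0.78905 ± 0.09666 → (0.6924, 0.8857).

(0.6924, 0.8857)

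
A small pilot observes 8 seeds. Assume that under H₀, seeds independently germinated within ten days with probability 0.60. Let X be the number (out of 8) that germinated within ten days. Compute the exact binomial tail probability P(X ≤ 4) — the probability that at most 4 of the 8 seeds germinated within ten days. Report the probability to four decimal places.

P = 0.4059

X ~ Binomial(n=8, p=0.60).
P(X ≤ 4) = Σ_{j=0}^{4} C(8,j)·0.60^j·0.40^{8−j}.
= 0.000655 + 0.007864 + 0.041288 + 0.123863 + 0.232243 = 0.4059.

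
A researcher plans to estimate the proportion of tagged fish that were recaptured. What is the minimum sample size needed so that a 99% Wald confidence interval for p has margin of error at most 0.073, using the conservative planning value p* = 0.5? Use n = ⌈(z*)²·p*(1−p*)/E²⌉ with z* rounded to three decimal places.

n = 312

z* = 2.576 at the 99% level.
p*(1−p*) = 0.50·0.50 = 0.2500.
Required n before rounding: 6.635776 × 0.2500 / 0.073² = 311.305.
Rounding up, n = 312.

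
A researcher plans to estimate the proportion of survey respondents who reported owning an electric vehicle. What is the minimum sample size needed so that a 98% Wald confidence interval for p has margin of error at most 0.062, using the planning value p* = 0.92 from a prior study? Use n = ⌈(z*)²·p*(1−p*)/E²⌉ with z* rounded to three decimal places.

n = 104

For 98% confidence, z* = 2.326.
p*(1−p*) = 0.92·0.08 = 0.0736.
Required n before rounding: 5.410276 × 0.0736 / 0.062² = 103.589.
⌈103.589⌉ = 104.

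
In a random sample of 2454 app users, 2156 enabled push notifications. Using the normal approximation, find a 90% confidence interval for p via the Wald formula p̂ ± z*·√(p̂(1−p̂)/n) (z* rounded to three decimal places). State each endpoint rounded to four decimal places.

p̂ = 2156/2454 = 0.87857.
Standard error of p̂: √(0.106688/2454) = √0.000043475 = 0.006594.
For 90% confidence, z* = 1.645.
Margin = 1.645·0.006594 = 0.01085.
So the interval runs from 0.8677 to 0.8894.

(0.8677, 0.8894)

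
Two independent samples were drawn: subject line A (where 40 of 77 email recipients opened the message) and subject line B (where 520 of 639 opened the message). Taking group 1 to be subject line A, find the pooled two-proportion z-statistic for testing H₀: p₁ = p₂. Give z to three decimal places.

p̂₁ = 40/77 = 0.51948, p̂₂ = 520/639 = 0.81377.
Pooling: p̂ = 560/716 = 0.78212.
Pooled SE = √[0.1704067·0.01455196] ≈ 0.049797.
z = -0.29429/0.049797 = -5.910.

z = -5.910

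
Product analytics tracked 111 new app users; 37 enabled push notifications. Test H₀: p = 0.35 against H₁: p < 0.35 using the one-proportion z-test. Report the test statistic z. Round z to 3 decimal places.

z = -0.368

The sample proportion is 37/111 = 0.33333.
Null standard error: √(0.35·0.65/111) = √0.002049550 = 0.045272.
Test statistic: z = -0.01667/0.045272 = -0.368.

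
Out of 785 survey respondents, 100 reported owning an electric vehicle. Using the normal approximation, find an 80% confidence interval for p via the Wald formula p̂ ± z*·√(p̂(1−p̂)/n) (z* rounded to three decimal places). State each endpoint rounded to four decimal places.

Sample proportion p̂ = 100/785 = 0.12739.
SE(p̂) = √(0.12739·0.87261/785) = 0.011900.
z* = 1.282 at the 80% level.
Margin = 1.282·0.011900 = 0.01526.
So the interval runs from 0.1121 to 0.1426.

(0.1121, 0.1426)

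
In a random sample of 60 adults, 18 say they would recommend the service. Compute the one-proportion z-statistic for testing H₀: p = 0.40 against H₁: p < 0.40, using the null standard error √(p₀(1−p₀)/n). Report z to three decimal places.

The sample proportion is 18/60 = 0.30000.
Under H₀, SE = √(p₀(1−p₀)/n) = √(0.40·0.60/60) = √0.004000000 = 0.063246.
Test statistic: z = -0.10000/0.063246 = -1.581.

z = -1.581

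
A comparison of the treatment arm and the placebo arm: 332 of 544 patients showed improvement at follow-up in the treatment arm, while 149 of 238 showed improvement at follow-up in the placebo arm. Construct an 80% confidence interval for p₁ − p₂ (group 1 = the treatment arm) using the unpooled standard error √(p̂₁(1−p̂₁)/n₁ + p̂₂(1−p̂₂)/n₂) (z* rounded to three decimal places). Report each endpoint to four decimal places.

p̂₁ = 0.61029, p̂₂ = 0.62605, so the observed difference is -0.01576.
Unpooled SE = √(p̂₁(1−p̂₁)/n₁ + p̂₂(1−p̂₂)/n₂) = √(0.000437197 + 0.000983661) = 0.037694.
For 80% confidence, z* = 1.282. Margin = 1.282·0.037694 = 0.04832.
CI: -0.01576 ± 0.04832 = (-0.0641, 0.0326).

(-0.0641, 0.0326)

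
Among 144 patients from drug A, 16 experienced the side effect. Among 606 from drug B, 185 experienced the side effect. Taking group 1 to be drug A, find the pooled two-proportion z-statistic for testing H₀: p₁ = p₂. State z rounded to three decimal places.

Sample proportions: p̂₁ = 16/144 = 0.11111 and p̂₂ = 185/606 = 0.30528.
Pooling: p̂ = 201/750 = 0.26800.
SE = √[p̂(1−p̂)(1/n₁+1/n₂)] = √[0.26800·0.73200·(1/144+1/606)] ≈ 0.041062.
z = (p̂₁ − p̂₂)/SE = (0.11111 − 0.30528)/0.041062 = -0.19417/0.041062 = -4.729.

z = -4.729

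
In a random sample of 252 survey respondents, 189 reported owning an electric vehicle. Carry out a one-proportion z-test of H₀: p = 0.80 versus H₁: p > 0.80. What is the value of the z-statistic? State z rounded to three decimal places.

Sample proportion p̂ = 189/252 = 0.75000.
SE₀ = √(0.80·0.20/252) = 0.025198.
Test statistic: z = -0.05000/0.025198 = -1.984.

z = -1.984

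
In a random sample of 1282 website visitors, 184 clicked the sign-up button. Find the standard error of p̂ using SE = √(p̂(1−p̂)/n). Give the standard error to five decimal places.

SE = 0.00979

Sample proportion p̂ = 184/1282 = 0.14353.
p̂(1−p̂) = 0.14353·0.85647 = 0.122929.
Dividing by n and taking the root: √0.000095888 = 0.00979.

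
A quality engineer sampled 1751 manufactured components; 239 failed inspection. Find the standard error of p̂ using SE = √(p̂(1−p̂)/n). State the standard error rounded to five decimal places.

Sample proportion p̂ = 239/1751 = 0.13649.
p̂(1−p̂) = 0.13649·0.86351 = 0.117860.
SE = √(0.117860/1751) = √0.000067310 = 0.00820.

SE = 0.00820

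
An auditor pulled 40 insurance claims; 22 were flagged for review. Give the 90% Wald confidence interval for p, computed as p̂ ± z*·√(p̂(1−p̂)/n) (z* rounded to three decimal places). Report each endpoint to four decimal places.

(0.4206, 0.6794)

The sample proportion is 22/40 = 0.55000.
SE = √(p̂(1−p̂)/n) = √(0.247500/40) = 0.078661.
z* = 1.645 at the 90% level.
Margin = 1.645·0.078661 = 0.12940.
CI: 0.55000 ± 0.12940 = (0.4206, 0.6794).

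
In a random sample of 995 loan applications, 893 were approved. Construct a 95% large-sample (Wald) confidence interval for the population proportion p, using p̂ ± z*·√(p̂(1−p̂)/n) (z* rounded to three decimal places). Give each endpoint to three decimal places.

Sample proportion p̂ = 893/995 = 0.89749.
SE(p̂) = √(0.89749·0.10251/995) = 0.009616.
The 95% critical value is z* = 1.960.
Margin = 1.960·0.009616 = 0.01885.
Interval: 0.89749 ± 0.01885 → (0.879, 0.916).

(0.879, 0.916)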